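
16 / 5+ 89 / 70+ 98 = 7173 / 70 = 102.47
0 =0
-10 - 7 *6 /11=-13.82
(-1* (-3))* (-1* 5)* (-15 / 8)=225 / 8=28.12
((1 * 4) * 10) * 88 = 3520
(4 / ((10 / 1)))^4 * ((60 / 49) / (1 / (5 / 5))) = 192 / 6125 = 0.03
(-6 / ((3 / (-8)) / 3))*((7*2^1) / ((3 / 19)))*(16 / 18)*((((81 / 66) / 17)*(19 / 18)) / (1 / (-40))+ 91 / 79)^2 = 26718424698112 / 1964173761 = 13602.88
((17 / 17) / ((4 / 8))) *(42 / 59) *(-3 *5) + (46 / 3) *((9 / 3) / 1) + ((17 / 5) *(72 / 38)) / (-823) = 24.64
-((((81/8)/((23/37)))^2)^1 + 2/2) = -9015865/33856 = -266.30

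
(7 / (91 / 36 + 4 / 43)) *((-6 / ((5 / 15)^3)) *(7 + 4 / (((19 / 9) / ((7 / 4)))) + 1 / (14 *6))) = -344461734 / 77083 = -4468.71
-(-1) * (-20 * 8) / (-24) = 20 / 3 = 6.67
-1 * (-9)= 9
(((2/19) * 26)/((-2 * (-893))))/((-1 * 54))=-13/458109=-0.00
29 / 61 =0.48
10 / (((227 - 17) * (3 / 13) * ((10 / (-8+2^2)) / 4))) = -0.33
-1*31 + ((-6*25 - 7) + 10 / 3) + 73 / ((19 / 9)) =-8555 / 57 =-150.09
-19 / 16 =-1.19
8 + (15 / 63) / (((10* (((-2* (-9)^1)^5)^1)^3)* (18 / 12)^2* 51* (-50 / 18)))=722565210024735798067199 / 90320651253091974758400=8.00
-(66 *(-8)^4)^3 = -19756574683693056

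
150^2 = 22500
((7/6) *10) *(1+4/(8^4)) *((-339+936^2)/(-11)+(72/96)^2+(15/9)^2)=-4523970847375/4866048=-929701.24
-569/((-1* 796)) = 569/796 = 0.71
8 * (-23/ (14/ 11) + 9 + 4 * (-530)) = -119228/ 7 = -17032.57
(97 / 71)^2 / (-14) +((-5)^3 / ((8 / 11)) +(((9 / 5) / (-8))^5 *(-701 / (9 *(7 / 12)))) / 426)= -310766143852469 / 1806694400000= -172.01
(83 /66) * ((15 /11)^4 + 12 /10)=9433531 /1610510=5.86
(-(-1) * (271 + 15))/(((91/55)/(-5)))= -6050/7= -864.29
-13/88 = -0.15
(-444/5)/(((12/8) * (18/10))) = -296/9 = -32.89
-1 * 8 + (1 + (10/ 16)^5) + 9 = 68661/ 32768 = 2.10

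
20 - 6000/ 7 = -5860/ 7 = -837.14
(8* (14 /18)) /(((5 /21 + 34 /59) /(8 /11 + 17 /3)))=4880008 /99891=48.85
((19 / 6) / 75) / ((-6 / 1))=-19 / 2700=-0.01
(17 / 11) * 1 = 17 / 11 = 1.55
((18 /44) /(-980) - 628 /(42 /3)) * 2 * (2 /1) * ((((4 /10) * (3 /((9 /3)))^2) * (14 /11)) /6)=-967129 /63525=-15.22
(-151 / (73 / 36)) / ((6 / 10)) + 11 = -113.11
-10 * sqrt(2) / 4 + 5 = 5 - 5 * sqrt(2) / 2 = 1.46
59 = 59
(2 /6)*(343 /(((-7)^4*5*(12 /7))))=1 /180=0.01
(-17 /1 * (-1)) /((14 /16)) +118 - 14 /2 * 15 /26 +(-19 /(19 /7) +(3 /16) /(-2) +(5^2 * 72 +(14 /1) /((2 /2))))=5650143 /2912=1940.30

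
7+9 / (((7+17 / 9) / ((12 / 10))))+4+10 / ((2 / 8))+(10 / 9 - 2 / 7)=668309 / 12600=53.04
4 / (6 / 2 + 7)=2 / 5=0.40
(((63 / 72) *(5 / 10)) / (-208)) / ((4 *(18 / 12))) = -7 / 19968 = -0.00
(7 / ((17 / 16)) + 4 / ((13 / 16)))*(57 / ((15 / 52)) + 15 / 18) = 2524072 / 1105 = 2284.23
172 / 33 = 5.21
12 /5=2.40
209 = 209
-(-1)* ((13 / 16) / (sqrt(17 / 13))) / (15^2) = 13* sqrt(221) / 61200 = 0.00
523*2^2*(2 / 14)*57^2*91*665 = 58759269660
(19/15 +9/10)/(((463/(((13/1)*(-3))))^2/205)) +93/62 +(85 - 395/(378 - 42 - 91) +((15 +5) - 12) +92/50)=25703282751/262602025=97.88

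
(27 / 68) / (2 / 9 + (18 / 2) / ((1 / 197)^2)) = 243 / 213760108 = 0.00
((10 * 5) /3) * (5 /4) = 125 /6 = 20.83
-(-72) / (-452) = -18 / 113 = -0.16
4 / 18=2 / 9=0.22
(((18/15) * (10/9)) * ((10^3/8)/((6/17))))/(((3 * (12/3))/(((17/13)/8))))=36125/5616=6.43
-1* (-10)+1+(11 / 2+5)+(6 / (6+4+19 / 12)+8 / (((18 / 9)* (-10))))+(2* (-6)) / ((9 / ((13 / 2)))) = 54007 / 4170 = 12.95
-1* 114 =-114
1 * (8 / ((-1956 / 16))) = -32 / 489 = -0.07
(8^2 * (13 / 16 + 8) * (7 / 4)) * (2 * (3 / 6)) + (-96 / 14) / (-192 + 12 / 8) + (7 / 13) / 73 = 832729998 / 843661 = 987.04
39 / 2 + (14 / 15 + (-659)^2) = 13029043 / 30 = 434301.43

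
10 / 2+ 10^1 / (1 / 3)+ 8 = 43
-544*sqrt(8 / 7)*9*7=-9792*sqrt(14)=-36638.31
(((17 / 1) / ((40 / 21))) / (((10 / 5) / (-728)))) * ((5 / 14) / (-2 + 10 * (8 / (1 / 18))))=-4641 / 5752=-0.81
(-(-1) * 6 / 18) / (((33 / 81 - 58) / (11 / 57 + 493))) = -84336 / 29545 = -2.85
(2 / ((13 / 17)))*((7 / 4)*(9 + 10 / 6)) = 1904 / 39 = 48.82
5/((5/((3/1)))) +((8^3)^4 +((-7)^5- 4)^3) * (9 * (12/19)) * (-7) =3539767802504277/19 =186303568552856.68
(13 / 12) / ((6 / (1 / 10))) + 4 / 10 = 301 / 720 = 0.42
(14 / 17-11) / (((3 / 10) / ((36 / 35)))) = -4152 / 119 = -34.89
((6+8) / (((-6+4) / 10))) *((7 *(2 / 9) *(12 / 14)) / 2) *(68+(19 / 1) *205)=-184940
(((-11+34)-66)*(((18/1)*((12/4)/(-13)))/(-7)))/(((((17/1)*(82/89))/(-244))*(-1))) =-25212276/63427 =-397.50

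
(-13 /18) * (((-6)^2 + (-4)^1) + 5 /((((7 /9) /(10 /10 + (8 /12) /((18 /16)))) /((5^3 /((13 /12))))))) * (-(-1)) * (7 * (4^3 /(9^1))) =-392576 /9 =-43619.56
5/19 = 0.26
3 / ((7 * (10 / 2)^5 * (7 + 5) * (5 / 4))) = 1 / 109375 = 0.00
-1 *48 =-48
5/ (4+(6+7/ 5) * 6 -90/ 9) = 25/ 192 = 0.13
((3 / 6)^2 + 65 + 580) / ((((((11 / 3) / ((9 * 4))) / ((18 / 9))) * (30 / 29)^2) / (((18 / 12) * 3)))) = 58606767 / 1100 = 53278.88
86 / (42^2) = 43 / 882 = 0.05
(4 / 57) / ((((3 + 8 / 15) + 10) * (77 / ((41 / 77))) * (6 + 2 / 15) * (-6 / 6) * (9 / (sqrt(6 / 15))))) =-205 * sqrt(10) / 1577902557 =-0.00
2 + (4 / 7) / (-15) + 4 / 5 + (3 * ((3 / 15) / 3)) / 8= 2341 / 840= 2.79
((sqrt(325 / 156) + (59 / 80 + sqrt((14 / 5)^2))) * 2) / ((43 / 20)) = 100 * sqrt(3) / 129 + 283 / 86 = 4.63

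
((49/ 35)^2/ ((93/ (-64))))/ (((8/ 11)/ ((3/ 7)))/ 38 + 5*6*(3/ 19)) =-327712/ 1161725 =-0.28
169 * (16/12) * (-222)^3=-2465382816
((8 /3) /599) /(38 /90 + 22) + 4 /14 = 1209622 /4230737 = 0.29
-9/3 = -3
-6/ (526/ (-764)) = 2292/ 263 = 8.71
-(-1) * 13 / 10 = 13 / 10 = 1.30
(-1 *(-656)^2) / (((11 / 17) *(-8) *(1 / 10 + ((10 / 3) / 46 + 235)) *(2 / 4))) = 1261960320 / 1784959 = 707.00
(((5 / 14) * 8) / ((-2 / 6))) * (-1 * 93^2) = 74134.29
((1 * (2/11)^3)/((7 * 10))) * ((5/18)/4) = 1/167706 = 0.00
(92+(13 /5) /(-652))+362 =1480027 /3260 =454.00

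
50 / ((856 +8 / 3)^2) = 225 / 3317888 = 0.00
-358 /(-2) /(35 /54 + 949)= 9666 /51281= 0.19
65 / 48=1.35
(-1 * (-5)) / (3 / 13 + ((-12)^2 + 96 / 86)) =2795 / 81249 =0.03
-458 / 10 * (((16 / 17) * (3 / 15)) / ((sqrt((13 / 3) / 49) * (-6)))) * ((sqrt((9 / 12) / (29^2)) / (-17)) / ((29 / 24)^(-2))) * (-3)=46487 * sqrt(13) / 4508400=0.04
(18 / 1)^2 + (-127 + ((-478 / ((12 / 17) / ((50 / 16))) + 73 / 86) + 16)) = -3926341 / 2064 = -1902.30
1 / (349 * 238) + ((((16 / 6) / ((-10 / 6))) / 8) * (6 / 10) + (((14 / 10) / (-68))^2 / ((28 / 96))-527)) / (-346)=18608143359 / 12214267100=1.52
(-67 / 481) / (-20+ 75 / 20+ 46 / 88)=737 / 83213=0.01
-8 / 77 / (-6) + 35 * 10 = 80854 / 231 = 350.02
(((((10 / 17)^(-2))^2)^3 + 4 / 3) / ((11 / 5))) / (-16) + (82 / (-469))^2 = -384632299369886377963 / 23227881600000000000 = -16.56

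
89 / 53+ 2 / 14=676 / 371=1.82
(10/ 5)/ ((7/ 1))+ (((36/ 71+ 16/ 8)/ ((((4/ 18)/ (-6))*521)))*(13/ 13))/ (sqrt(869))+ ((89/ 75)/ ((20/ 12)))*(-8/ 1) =-4734/ 875 - 4806*sqrt(869)/ 32145179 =-5.41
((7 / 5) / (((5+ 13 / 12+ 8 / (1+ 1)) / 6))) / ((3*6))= 28 / 605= 0.05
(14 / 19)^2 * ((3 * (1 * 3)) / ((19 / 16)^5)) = 1849688064 / 893871739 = 2.07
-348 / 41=-8.49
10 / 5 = 2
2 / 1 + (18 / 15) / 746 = 3733 / 1865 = 2.00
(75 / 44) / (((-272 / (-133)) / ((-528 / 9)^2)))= 146300 / 51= 2868.63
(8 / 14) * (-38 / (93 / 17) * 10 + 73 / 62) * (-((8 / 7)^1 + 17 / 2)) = 571545 / 1519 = 376.26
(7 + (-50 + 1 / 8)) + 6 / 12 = -339 / 8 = -42.38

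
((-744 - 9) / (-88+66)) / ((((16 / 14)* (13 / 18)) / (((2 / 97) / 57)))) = 15813 / 1054196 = 0.02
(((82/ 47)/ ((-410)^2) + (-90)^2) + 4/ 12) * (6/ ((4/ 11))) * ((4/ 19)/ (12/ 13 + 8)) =3153.40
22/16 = 11/8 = 1.38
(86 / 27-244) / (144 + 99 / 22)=-13004 / 8019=-1.62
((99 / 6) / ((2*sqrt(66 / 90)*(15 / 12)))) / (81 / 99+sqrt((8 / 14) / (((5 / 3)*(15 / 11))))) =-7986*sqrt(105) / 8851+10395*sqrt(165) / 8851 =5.84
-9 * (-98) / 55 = 882 / 55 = 16.04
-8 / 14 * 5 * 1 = -20 / 7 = -2.86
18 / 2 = 9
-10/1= -10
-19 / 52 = -0.37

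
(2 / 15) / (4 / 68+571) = 17 / 72810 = 0.00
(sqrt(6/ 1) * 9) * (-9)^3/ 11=-6561 * sqrt(6)/ 11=-1461.01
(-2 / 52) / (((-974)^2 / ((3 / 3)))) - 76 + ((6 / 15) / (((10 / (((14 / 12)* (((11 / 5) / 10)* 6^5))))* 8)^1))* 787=119899833581319 / 15415985000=7777.63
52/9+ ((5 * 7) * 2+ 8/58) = 19814/261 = 75.92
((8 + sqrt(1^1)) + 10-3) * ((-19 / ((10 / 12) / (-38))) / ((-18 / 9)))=-34656 / 5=-6931.20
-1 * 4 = -4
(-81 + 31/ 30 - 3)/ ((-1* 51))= 2489/ 1530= 1.63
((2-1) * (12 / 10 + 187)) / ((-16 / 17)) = -15997 / 80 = -199.96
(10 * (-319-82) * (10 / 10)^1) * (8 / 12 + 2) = -32080 / 3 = -10693.33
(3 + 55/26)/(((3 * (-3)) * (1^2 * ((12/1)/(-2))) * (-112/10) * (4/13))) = -95/3456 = -0.03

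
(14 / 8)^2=49 / 16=3.06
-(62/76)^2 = -961/1444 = -0.67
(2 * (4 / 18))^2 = 16 / 81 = 0.20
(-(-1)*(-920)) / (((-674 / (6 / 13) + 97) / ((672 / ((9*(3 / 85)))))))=1751680 / 1227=1427.61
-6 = -6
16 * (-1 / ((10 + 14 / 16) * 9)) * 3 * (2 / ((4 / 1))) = -64 / 261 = -0.25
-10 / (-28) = 5 / 14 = 0.36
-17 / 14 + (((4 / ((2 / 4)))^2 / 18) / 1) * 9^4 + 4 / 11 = 3592381 / 154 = 23327.15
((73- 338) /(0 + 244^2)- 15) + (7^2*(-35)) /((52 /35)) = -905025065 /773968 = -1169.33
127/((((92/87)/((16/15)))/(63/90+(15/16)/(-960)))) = 13181457/147200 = 89.55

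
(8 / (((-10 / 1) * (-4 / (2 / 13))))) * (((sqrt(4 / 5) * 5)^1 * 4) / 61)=16 * sqrt(5) / 3965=0.01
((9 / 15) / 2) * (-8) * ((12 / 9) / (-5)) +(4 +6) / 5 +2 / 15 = 208 / 75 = 2.77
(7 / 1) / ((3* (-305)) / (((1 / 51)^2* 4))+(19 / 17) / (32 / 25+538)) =-3208716 / 272731118305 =-0.00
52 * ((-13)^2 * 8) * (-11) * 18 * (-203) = 2825798976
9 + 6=15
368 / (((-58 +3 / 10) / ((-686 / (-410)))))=-252448 / 23657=-10.67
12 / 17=0.71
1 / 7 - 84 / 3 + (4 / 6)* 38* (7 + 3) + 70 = 6205 / 21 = 295.48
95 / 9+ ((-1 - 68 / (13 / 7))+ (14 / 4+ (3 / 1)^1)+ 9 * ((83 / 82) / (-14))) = -2848913 / 134316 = -21.21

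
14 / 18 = 7 / 9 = 0.78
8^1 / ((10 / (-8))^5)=-8192 / 3125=-2.62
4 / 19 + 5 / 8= 127 / 152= 0.84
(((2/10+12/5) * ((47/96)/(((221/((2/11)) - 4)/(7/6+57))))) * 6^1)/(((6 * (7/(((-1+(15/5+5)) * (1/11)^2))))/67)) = 14287013/422183520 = 0.03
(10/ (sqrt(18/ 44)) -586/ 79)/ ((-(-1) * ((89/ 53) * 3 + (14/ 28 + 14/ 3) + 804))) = -186348/ 20454443 + 1060 * sqrt(22)/ 258917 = 0.01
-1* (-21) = 21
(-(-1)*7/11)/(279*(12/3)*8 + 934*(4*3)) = 7/221496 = 0.00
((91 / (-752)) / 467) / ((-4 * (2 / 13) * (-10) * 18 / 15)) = -0.00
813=813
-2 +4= 2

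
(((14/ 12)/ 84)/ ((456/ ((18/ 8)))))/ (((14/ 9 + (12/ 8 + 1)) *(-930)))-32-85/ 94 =-85113421487/ 2586699520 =-32.90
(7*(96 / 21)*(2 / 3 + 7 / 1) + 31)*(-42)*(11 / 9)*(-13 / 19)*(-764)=-1267978712 / 171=-7415080.19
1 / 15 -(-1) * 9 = 136 / 15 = 9.07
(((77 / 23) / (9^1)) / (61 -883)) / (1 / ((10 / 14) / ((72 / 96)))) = -110 / 255231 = -0.00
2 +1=3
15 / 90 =1 / 6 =0.17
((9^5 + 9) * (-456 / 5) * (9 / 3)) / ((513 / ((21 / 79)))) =-3307248 / 395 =-8372.78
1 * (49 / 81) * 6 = 3.63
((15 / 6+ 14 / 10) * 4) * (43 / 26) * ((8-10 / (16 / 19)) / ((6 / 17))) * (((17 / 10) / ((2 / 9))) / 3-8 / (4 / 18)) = 15160209 / 1600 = 9475.13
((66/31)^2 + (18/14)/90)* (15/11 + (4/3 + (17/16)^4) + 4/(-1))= -3784053851/29096804352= -0.13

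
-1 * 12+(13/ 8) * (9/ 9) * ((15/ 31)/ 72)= -71359/ 5952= -11.99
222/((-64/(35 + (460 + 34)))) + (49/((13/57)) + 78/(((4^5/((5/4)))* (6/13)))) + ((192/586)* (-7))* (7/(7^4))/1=-1238401210979/764481536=-1619.92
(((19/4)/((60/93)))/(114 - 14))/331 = 589/2648000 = 0.00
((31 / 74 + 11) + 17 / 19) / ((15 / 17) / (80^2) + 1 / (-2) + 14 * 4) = 62788480 / 283000383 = 0.22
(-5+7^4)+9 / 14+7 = 33651 / 14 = 2403.64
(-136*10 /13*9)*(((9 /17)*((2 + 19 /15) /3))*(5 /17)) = -35280 /221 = -159.64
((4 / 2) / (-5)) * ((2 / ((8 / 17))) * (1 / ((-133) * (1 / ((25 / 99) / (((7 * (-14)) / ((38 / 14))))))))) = -85 / 950796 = -0.00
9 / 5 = 1.80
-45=-45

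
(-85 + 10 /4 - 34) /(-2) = 233 /4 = 58.25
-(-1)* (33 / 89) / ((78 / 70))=385 / 1157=0.33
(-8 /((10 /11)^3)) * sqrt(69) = -1331 * sqrt(69) /125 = -88.45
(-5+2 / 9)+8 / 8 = -34 / 9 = -3.78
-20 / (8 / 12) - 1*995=-1025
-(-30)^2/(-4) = 225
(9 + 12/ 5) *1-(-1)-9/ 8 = 451/ 40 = 11.28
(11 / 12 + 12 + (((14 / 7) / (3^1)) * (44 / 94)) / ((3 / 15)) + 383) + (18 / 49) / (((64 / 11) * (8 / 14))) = 50229607 / 126336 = 397.59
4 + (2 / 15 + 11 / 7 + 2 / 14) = 5.85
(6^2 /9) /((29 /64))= 8.83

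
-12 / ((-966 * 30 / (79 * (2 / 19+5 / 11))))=3081 / 168245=0.02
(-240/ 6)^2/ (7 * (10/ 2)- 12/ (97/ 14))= 155200/ 3227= 48.09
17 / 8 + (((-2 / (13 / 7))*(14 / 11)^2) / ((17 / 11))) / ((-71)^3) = 14791409849 / 6960653128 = 2.13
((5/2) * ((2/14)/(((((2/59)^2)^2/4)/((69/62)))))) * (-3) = -12541468635/3472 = -3612174.15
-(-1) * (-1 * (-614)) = 614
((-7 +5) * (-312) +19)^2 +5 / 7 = 2894148 / 7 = 413449.71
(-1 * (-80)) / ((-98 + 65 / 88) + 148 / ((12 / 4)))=-21120 / 12653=-1.67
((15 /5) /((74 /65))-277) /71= -20303 /5254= -3.86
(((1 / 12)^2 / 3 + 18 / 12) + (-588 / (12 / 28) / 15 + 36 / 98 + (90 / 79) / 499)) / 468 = -373817728087 / 1952645123520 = -0.19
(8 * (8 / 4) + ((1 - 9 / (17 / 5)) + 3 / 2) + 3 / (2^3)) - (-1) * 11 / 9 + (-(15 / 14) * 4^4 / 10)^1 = -85495 / 8568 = -9.98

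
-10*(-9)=90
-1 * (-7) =7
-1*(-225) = 225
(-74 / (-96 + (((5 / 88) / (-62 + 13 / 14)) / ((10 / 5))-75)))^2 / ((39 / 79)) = 32653282159872 / 86078660670925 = 0.38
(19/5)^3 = 6859/125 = 54.87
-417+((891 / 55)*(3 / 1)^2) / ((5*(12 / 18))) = -18663 / 50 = -373.26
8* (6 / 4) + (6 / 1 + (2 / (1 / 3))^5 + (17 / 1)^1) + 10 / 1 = 7821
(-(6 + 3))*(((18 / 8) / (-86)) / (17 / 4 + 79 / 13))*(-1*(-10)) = 0.23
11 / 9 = 1.22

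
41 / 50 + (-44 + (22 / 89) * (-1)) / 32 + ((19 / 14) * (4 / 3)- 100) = -73827893 / 747600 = -98.75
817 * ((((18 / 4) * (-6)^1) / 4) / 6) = -7353 / 8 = -919.12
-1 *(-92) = 92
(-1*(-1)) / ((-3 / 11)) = -11 / 3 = -3.67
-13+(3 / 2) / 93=-805 / 62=-12.98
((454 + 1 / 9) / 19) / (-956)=-4087 / 163476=-0.03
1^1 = 1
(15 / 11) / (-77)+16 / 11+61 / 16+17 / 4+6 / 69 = 2988009 / 311696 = 9.59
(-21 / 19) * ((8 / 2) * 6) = -26.53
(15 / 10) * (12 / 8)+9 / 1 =45 / 4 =11.25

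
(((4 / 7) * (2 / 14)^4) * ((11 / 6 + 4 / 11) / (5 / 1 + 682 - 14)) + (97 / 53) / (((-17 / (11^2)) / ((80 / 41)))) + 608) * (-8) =-4660.66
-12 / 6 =-2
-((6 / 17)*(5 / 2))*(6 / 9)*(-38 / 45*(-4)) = -1.99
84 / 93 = 28 / 31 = 0.90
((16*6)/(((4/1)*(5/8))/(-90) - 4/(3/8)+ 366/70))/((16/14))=-105840/6887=-15.37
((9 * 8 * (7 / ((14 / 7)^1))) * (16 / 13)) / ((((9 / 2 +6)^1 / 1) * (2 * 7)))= 192 / 91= 2.11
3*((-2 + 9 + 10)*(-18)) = -918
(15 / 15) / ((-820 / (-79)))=79 / 820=0.10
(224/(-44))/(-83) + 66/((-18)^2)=13067/49302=0.27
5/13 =0.38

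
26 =26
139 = 139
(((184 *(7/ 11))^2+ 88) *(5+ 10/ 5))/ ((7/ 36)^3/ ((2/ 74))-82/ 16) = -545275390464/ 27396941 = -19902.78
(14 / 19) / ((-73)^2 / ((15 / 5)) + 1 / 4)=168 / 405061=0.00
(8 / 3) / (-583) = -8 / 1749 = -0.00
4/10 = 2/5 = 0.40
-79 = -79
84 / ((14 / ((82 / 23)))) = 492 / 23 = 21.39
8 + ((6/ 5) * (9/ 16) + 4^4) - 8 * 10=7387/ 40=184.68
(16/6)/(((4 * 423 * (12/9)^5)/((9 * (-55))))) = -4455/24064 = -0.19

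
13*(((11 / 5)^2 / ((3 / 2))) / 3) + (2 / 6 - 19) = -1054 / 225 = -4.68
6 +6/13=84/13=6.46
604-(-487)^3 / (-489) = -115205947 / 489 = -235594.98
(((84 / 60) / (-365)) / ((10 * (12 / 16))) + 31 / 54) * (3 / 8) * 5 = 282623 / 262800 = 1.08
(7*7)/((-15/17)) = -833/15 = -55.53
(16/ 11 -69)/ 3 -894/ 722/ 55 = -1342456/ 59565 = -22.54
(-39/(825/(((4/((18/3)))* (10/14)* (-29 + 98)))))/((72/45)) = -299/308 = -0.97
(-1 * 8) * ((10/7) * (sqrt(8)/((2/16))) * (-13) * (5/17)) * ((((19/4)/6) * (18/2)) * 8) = 4742400 * sqrt(2)/119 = 56359.38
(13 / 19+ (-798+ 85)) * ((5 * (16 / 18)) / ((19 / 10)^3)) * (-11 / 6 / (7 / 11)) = 32752280000 / 24630669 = 1329.74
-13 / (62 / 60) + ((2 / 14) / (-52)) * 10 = -71135 / 5642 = -12.61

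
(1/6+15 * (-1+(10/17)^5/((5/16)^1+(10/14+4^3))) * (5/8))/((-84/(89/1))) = 203169279686239/20847090158496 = 9.75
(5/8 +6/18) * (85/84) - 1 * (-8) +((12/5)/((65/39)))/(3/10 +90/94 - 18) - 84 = -75.12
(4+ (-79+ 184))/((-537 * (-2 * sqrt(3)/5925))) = 215275 * sqrt(3)/1074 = 347.18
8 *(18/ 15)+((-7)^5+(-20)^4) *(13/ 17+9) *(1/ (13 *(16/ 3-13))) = -356306586/ 25415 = -14019.54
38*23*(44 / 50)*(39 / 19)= 1578.72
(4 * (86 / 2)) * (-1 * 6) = -1032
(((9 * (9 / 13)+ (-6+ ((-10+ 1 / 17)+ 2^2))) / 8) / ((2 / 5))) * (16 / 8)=-3155 / 884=-3.57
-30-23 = -53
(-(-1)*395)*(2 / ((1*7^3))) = 790 / 343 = 2.30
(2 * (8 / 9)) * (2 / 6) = 16 / 27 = 0.59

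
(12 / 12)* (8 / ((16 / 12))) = 6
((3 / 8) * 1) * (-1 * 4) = -3 / 2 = -1.50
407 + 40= 447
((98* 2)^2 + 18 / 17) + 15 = 653345 / 17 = 38432.06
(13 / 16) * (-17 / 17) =-13 / 16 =-0.81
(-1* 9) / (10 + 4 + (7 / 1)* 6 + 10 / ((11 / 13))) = -99 / 746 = -0.13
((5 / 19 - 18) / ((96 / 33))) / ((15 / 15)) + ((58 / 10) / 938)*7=-1233029 / 203680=-6.05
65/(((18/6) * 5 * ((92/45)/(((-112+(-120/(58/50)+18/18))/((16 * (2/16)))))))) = -1212705/5336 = -227.27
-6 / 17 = -0.35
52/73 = 0.71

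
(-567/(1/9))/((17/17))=-5103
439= 439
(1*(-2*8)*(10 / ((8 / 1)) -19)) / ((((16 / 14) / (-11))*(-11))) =497 / 2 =248.50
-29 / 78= -0.37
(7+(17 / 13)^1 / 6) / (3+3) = 563 / 468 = 1.20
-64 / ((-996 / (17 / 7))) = 272 / 1743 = 0.16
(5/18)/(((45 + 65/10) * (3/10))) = 0.02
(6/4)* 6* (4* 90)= 3240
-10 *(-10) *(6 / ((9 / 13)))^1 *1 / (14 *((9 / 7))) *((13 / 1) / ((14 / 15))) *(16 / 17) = 676000 / 1071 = 631.19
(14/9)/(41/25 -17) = -175/1728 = -0.10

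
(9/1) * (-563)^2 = 2852721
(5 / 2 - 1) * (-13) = -39 / 2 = -19.50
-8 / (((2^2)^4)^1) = -1 / 32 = -0.03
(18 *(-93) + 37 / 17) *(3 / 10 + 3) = -937893 / 170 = -5517.02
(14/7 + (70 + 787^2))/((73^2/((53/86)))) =32830373/458294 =71.64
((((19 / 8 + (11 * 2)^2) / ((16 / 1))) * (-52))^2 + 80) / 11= 2558721809 / 11264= 227159.25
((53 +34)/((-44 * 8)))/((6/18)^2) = -783/352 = -2.22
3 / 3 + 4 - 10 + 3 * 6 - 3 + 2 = 12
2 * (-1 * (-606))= 1212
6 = 6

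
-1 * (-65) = 65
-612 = -612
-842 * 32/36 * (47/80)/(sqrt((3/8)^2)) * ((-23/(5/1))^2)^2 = -44297710936/84375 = -525009.91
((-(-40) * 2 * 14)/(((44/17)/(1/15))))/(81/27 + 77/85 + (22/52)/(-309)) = 216703760/29329883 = 7.39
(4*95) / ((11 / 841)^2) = 268766780 / 121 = 2221213.06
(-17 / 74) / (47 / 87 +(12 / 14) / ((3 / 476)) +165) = -1479 / 1941316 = -0.00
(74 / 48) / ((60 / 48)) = 37 / 30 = 1.23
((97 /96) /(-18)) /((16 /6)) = -97 /4608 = -0.02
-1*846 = -846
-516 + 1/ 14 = -7223/ 14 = -515.93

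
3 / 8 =0.38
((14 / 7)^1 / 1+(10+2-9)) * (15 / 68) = 75 / 68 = 1.10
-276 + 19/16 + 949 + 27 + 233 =14947/16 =934.19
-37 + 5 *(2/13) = -471/13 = -36.23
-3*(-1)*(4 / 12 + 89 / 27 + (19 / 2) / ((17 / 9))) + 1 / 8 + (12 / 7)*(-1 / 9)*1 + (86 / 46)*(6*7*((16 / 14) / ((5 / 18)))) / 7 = 71005313 / 985320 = 72.06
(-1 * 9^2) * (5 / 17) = -23.82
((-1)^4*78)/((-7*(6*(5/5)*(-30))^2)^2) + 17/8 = 2.13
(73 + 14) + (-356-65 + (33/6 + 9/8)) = -2619/8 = -327.38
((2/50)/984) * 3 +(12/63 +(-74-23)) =-16670579/172200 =-96.81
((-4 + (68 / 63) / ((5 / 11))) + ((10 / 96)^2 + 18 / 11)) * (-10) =-6451 / 29568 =-0.22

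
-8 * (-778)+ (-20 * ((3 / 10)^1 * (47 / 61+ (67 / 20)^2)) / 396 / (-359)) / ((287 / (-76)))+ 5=86128559296083 / 13827028600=6229.00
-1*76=-76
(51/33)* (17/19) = 289/209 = 1.38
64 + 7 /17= 64.41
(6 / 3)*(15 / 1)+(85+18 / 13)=1513 / 13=116.38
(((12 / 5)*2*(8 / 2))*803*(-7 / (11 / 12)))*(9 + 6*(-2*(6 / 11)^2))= -386757504 / 605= -639268.60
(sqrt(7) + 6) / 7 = sqrt(7) / 7 + 6 / 7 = 1.24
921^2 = 848241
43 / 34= 1.26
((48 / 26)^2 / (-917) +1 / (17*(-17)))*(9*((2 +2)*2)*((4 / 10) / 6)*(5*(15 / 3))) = -38572440 / 44787197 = -0.86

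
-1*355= -355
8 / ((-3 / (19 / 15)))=-152 / 45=-3.38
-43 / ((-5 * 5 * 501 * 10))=43 / 125250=0.00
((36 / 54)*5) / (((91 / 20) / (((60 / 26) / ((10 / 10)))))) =2000 / 1183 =1.69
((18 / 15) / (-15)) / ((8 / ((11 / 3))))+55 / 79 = 15631 / 23700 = 0.66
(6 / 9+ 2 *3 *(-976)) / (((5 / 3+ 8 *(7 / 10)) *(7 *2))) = -43915 / 763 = -57.56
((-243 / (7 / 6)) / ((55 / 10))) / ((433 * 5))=-2916 / 166705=-0.02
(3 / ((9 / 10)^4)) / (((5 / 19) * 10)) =3800 / 2187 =1.74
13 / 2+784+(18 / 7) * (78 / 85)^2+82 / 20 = 40296407 / 50575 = 796.77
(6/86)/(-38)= -3/1634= -0.00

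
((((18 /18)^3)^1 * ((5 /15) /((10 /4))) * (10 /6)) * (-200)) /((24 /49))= -2450 /27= -90.74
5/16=0.31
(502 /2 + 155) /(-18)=-203 /9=-22.56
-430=-430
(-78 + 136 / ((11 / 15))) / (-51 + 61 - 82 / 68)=12.22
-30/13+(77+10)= 1101/13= 84.69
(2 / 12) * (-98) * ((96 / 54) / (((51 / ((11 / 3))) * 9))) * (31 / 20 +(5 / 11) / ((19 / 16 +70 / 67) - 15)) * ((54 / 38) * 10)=-1787546264 / 358092981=-4.99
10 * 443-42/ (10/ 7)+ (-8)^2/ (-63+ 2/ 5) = 6885339/ 1565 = 4399.58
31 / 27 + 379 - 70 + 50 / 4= 322.65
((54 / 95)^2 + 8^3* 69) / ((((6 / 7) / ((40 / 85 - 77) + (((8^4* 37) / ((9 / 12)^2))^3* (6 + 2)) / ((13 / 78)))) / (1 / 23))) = 1442550056049090067341487363306 / 857492325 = 1682289175065316260809.08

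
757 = 757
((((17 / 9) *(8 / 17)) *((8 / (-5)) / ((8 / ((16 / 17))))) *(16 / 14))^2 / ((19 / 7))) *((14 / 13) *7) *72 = 7.31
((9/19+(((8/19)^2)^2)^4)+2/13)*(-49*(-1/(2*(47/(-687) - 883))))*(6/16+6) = -4039795499247458014444639749/36397540501138252499376956864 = -0.11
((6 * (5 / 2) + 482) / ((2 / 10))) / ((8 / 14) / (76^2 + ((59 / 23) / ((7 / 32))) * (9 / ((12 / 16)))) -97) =-591797780 / 23100333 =-25.62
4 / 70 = 2 / 35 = 0.06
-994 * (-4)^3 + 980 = 64596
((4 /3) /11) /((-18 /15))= -10 /99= -0.10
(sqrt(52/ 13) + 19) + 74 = 95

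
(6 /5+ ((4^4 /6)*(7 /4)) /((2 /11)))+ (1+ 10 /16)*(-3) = 48839 /120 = 406.99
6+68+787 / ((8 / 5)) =4527 / 8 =565.88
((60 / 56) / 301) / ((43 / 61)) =915 / 181202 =0.01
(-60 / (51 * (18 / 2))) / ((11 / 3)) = -20 / 561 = -0.04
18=18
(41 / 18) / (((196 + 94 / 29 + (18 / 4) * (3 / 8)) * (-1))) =-9512 / 839079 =-0.01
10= 10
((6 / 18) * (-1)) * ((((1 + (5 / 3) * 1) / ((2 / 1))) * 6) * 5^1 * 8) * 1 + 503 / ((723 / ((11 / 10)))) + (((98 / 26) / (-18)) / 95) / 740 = -419845854589 / 3964498200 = -105.90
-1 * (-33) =33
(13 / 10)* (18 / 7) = 117 / 35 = 3.34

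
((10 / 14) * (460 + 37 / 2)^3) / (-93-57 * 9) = -1460779155 / 11312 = -129135.36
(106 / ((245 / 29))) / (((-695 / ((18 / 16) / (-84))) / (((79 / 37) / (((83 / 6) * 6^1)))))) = 364269 / 58566426800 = 0.00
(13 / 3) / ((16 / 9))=39 / 16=2.44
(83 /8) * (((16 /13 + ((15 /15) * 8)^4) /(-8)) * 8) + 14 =-552432 /13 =-42494.77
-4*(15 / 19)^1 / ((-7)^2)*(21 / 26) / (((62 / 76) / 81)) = -14580 / 2821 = -5.17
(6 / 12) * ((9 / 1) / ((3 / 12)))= 18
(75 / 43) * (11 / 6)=275 / 86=3.20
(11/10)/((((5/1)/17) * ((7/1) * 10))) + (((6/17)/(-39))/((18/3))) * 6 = 34327/773500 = 0.04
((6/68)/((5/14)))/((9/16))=112/255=0.44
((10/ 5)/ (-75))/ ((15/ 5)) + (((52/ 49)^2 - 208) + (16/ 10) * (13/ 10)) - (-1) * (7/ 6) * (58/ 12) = -47819229/ 240100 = -199.16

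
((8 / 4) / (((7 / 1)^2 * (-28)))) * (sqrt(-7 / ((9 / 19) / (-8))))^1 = -sqrt(266) / 1029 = -0.02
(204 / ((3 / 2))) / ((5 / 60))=1632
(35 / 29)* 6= 210 / 29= 7.24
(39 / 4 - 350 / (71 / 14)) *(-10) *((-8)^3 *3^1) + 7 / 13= -840203023 / 923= -910295.80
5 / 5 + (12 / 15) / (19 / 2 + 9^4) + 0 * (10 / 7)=65713 / 65705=1.00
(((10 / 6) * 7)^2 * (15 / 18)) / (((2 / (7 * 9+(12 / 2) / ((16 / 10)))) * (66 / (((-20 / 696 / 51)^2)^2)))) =0.00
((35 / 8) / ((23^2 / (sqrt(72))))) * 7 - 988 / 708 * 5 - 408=-73451 / 177 + 735 * sqrt(2) / 2116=-414.49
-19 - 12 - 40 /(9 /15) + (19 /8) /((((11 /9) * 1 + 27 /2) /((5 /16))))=-993343 /10176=-97.62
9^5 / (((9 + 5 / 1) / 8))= 236196 / 7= 33742.29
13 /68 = 0.19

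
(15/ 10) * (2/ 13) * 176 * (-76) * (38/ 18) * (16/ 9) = -4066304/ 351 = -11584.91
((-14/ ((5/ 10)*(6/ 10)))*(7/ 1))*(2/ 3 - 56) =162680/ 9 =18075.56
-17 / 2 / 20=-0.42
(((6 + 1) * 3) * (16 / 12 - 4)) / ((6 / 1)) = -28 / 3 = -9.33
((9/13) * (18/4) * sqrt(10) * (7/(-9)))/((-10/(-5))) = -63 * sqrt(10)/52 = -3.83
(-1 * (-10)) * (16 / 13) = 160 / 13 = 12.31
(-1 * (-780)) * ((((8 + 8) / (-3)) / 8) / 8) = -65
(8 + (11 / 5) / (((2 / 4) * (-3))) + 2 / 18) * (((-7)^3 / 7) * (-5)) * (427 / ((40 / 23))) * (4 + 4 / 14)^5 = 28316047500 / 49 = 577878520.41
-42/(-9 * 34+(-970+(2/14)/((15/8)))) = 0.03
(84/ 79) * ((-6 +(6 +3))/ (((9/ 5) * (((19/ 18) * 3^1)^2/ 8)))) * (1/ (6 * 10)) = 672/ 28519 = 0.02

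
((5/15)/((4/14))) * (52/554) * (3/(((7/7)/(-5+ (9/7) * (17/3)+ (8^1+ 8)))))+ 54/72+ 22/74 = 289207/40996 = 7.05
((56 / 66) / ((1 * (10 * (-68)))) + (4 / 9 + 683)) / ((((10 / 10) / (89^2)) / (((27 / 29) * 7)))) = 35281435.28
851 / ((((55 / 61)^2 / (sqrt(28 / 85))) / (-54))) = -341989668 *sqrt(595) / 257125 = -32443.46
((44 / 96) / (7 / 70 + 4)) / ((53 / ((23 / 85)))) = 253 / 443292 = 0.00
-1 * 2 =-2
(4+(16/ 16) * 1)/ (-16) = -5/ 16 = -0.31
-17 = -17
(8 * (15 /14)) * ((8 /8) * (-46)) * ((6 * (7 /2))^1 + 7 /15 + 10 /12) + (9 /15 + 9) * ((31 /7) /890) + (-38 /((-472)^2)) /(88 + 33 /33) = -15254416593277 /1734930400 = -8792.52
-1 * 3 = -3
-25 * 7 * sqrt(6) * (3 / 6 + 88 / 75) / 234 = -1757 * sqrt(6) / 1404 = -3.07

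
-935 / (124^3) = -935 / 1906624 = -0.00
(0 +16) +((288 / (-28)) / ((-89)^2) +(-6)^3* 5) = -58995680 / 55447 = -1064.00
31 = 31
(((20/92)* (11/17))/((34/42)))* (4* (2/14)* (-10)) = -6600/6647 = -0.99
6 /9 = 2 /3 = 0.67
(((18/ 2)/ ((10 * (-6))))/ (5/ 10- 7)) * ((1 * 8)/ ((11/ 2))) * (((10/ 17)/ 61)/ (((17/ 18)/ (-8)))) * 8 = -55296/ 2520947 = -0.02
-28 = -28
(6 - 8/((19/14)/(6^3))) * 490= -11798220/19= -620958.95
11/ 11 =1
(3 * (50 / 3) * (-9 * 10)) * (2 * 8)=-72000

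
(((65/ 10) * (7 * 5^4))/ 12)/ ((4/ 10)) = 284375/ 48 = 5924.48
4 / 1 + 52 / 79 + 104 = 8584 / 79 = 108.66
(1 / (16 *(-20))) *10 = -1 / 32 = -0.03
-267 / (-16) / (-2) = -267 / 32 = -8.34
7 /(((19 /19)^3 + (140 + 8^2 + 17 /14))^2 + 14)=1372 /8337513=0.00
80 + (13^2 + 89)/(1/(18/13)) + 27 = 6035/13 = 464.23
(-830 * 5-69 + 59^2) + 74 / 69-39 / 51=-865313 / 1173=-737.69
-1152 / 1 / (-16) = 72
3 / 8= 0.38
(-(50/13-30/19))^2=5.14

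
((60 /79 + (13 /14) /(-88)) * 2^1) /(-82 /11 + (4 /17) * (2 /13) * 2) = -16109353 /79393104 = -0.20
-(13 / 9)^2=-169 / 81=-2.09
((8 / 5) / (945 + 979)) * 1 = 2 / 2405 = 0.00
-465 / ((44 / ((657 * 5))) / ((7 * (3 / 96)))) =-10692675 / 1408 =-7594.23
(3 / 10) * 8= 12 / 5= 2.40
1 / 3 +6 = 6.33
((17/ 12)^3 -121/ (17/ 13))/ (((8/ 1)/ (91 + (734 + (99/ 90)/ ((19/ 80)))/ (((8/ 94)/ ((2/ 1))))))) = -109181411743/ 558144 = -195615.13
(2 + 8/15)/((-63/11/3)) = -418/315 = -1.33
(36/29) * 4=144/29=4.97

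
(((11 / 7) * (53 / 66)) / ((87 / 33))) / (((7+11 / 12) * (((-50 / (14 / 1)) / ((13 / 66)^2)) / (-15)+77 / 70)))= 35828 / 4288433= 0.01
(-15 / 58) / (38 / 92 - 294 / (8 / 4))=0.00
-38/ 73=-0.52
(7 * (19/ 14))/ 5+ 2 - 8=-4.10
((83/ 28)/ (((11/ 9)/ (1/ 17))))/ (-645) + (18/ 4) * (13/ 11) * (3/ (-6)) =-136077/ 51170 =-2.66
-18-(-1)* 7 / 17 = -299 / 17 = -17.59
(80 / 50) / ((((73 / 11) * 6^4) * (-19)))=-11 / 1123470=-0.00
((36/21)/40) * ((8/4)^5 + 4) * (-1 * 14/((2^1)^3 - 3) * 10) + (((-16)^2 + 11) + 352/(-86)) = 47237/215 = 219.71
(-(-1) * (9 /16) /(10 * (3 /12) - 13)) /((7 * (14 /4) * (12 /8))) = -1 /686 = -0.00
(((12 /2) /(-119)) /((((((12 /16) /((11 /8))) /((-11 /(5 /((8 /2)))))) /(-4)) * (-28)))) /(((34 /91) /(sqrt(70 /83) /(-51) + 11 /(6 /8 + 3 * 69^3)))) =138424 /39874452765 - 3146 * sqrt(5810) /42816795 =-0.01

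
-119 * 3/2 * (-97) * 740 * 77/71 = 986580210/71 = 13895495.92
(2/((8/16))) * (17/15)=68/15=4.53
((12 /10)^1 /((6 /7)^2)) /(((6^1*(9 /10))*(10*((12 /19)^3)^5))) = 743875224463865116651 /24959374950829916160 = 29.80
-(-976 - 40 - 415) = 1431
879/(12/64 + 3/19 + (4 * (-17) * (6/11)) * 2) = -979792/82303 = -11.90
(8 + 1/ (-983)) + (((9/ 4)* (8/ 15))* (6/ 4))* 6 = 92397/ 4915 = 18.80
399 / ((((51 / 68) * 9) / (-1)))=-532 / 9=-59.11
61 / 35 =1.74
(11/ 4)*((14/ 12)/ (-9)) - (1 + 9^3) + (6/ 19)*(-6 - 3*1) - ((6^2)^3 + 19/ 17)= -3306327583/ 69768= -47390.32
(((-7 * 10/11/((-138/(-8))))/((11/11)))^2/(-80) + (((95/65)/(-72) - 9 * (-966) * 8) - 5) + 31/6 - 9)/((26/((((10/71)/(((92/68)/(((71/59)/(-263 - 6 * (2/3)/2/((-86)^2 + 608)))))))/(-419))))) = 10270418480928425/3377600443835301684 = 0.00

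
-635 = -635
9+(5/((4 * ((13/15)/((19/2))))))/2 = 3297/208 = 15.85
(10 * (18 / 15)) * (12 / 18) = 8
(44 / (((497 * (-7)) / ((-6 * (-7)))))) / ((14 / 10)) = -1320 / 3479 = -0.38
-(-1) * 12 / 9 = 4 / 3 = 1.33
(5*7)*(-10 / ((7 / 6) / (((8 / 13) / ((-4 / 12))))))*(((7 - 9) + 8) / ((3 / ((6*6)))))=518400 / 13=39876.92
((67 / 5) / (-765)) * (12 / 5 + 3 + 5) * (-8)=1.46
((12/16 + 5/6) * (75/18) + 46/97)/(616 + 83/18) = 49387/4334348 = 0.01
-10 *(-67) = 670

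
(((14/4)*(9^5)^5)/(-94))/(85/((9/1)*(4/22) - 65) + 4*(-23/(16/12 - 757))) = 21915126796171077855676.63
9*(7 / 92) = 63 / 92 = 0.68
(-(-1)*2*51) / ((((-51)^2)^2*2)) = 1 / 132651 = 0.00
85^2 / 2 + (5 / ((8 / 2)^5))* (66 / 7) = 3612.55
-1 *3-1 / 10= -31 / 10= -3.10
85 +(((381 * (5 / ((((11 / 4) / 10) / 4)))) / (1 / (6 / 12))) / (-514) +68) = 356331 / 2827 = 126.05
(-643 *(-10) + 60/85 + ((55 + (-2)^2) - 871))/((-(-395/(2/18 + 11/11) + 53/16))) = 1528288/95795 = 15.95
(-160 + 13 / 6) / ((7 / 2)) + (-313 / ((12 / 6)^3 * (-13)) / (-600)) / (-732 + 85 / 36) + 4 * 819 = 9267386371319 / 2868356400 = 3230.90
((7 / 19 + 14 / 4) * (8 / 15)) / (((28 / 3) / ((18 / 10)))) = 189 / 475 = 0.40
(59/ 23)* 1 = 2.57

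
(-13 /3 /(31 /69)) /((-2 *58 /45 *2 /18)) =121095 /3596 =33.67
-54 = -54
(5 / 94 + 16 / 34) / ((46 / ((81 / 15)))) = 22599 / 367540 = 0.06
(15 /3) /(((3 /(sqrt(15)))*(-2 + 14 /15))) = -25*sqrt(15) /16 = -6.05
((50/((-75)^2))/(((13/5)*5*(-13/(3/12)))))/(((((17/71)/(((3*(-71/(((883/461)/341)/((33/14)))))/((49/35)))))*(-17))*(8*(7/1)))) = -0.00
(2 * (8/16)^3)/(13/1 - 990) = -1/3908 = -0.00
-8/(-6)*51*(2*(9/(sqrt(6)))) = 204*sqrt(6) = 499.70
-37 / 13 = -2.85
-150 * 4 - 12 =-612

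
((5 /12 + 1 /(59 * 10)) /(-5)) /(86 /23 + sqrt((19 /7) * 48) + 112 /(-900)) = 6690416019 /2592994415864 - 528828075 * sqrt(399) /1296497207932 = -0.01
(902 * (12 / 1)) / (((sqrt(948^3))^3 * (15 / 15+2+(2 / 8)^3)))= 451 * sqrt(237) / 48103622685567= 0.00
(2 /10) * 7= 7 /5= 1.40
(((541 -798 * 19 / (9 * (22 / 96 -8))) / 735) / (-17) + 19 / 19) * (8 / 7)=11674608 / 10874815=1.07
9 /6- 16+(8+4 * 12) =83 /2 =41.50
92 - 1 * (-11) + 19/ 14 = 1461/ 14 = 104.36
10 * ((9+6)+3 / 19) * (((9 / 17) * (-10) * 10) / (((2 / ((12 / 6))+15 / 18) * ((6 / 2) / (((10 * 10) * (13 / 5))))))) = -1347840000 / 3553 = -379352.66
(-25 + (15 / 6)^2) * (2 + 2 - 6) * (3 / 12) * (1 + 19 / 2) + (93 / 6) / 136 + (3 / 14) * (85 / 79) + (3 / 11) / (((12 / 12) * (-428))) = 8744110817 / 88519816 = 98.78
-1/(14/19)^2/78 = -361/15288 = -0.02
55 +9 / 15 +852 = 4538 / 5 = 907.60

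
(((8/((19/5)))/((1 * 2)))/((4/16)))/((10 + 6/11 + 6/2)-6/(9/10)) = 2640/4313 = 0.61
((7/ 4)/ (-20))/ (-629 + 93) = 7/ 42880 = 0.00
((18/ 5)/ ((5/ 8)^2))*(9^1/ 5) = 10368/ 625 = 16.59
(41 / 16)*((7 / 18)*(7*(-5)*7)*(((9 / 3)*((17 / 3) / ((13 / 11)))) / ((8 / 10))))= -65744525 / 14976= -4389.99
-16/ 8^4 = -1/ 256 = -0.00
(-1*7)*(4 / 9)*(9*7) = -196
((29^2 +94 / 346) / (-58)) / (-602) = 36385 / 1510117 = 0.02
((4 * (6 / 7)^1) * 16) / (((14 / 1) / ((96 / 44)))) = 4608 / 539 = 8.55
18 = 18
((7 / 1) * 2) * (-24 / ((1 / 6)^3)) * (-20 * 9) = 13063680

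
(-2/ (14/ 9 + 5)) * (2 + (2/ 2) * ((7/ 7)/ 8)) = -153/ 236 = -0.65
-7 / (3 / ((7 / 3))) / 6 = -0.91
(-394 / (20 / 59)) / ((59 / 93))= -18321 / 10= -1832.10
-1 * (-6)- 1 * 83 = -77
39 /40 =0.98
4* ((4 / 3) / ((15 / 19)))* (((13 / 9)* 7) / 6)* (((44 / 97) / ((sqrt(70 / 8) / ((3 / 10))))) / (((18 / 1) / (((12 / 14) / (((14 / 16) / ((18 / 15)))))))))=1391104* sqrt(35) / 240620625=0.03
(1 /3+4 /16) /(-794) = -7 /9528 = -0.00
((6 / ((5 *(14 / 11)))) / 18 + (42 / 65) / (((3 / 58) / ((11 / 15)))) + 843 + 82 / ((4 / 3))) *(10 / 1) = 4157396 / 455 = 9137.13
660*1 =660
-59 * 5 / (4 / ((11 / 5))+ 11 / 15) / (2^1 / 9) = -438075 / 842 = -520.28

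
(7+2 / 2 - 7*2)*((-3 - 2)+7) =-12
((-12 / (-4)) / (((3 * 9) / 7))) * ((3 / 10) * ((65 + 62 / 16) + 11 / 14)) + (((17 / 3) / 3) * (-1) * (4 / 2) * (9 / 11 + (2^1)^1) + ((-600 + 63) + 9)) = -4137347 / 7920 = -522.39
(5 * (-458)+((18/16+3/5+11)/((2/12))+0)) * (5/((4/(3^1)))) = -132819/16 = -8301.19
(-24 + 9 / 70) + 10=-971 / 70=-13.87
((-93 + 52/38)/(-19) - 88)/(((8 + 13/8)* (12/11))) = -20018/2527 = -7.92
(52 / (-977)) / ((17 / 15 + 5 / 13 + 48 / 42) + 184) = -17745 / 62232946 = -0.00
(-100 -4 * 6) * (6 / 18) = -124 / 3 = -41.33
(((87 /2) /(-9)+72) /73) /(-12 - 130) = -403 /62196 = -0.01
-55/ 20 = -11/ 4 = -2.75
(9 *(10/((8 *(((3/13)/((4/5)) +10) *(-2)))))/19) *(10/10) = -117/4066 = -0.03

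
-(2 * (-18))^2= -1296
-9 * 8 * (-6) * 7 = 3024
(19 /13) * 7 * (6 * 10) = 7980 /13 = 613.85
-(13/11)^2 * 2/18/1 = -0.16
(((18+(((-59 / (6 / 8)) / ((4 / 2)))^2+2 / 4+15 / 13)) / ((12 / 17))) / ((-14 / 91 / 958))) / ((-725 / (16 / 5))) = 5970822178 / 97875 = 61004.57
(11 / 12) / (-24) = -11 / 288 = -0.04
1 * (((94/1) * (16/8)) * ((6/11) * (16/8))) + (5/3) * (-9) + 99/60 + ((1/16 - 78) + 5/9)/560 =191.60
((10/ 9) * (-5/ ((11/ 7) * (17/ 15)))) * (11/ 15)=-350/ 153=-2.29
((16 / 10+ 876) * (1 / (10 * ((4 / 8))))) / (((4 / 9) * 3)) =3291 / 25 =131.64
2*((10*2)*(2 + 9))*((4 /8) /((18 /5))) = 550 /9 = 61.11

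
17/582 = 0.03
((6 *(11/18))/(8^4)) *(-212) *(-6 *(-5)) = -2915/512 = -5.69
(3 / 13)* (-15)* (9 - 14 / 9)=-25.77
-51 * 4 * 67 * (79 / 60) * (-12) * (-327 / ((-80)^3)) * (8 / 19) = 88271361 / 1520000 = 58.07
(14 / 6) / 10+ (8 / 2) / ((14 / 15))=949 / 210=4.52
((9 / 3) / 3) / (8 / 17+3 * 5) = 17 / 263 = 0.06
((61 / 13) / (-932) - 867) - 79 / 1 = -11461797 / 12116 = -946.01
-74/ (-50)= 37/ 25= 1.48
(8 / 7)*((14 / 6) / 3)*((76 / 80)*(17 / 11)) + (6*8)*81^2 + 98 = 155938516 / 495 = 315027.31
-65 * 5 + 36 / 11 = -321.73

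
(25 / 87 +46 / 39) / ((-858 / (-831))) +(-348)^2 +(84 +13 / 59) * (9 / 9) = 121189.64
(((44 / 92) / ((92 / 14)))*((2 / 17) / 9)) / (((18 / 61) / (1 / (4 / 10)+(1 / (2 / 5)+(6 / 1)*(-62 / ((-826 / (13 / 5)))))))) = 8550553 / 429775470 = 0.02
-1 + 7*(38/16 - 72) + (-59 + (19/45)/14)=-1379309/2520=-547.34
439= 439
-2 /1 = -2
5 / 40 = 0.12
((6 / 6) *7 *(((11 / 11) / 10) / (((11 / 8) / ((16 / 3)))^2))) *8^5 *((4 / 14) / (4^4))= 2097152 / 5445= 385.15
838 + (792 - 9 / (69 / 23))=1627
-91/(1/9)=-819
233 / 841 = 0.28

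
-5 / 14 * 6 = -15 / 7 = -2.14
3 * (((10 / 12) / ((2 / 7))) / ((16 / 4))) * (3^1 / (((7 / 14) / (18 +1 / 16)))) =30345 / 128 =237.07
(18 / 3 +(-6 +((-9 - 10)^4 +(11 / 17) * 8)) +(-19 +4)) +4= 2215358 / 17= 130315.18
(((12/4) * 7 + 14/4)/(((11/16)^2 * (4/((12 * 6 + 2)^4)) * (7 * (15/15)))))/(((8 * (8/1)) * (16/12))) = 78714762/121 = 650535.22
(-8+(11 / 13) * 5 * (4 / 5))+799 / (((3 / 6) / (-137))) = -2846098 / 13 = -218930.62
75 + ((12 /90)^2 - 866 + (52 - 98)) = -188321 /225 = -836.98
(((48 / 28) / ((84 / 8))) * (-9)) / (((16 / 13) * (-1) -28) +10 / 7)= 468 / 8855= 0.05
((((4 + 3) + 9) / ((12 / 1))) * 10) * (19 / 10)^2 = 722 / 15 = 48.13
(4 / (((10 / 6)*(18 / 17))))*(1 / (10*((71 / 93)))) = 527 / 1775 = 0.30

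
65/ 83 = 0.78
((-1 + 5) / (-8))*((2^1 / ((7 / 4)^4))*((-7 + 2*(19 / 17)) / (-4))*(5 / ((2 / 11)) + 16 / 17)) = -2506464 / 693889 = -3.61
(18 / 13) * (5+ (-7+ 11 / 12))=-3 / 2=-1.50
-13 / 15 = -0.87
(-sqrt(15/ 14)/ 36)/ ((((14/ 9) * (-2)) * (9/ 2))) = sqrt(210)/ 7056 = 0.00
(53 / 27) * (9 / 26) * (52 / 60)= 53 / 90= 0.59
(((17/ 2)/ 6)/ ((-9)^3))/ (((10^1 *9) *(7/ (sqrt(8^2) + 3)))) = -187/ 5511240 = -0.00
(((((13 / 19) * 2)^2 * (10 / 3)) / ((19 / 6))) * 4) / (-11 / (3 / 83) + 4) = -162240 / 6179959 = -0.03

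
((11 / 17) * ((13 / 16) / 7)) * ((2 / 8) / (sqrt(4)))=143 / 15232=0.01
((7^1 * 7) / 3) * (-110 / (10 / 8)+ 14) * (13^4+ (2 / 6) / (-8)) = -1242744419 / 36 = -34520678.31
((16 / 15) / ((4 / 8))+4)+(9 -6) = 137 / 15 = 9.13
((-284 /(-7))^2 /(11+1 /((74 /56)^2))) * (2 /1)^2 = 441672256 /776307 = 568.94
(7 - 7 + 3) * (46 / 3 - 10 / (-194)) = 4477 / 97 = 46.15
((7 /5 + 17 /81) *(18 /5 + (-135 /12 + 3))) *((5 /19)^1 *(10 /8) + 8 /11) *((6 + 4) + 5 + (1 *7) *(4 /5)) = -459565297 /2821500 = -162.88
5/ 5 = 1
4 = 4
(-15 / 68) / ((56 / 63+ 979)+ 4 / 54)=-405 / 1799212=-0.00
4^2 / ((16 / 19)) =19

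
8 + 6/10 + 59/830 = 7197/830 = 8.67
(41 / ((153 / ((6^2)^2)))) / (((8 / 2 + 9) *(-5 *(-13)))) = 5904 / 14365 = 0.41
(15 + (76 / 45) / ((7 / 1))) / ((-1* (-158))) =4801 / 49770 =0.10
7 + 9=16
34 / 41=0.83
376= 376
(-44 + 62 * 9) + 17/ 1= 531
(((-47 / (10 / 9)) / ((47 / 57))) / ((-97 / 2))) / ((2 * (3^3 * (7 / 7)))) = 19 / 970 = 0.02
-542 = -542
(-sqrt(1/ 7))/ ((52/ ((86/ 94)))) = -43 * sqrt(7)/ 17108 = -0.01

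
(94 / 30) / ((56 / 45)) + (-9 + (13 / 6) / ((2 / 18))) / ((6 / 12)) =1317 / 56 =23.52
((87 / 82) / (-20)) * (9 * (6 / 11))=-2349 / 9020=-0.26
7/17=0.41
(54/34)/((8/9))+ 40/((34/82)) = 98.26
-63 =-63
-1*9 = -9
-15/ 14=-1.07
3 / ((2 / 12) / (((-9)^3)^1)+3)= 13122 / 13121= 1.00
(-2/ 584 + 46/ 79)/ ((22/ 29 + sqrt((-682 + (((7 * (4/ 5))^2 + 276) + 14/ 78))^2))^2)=10675398020625/ 2596480840925453788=0.00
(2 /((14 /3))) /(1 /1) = 3 /7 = 0.43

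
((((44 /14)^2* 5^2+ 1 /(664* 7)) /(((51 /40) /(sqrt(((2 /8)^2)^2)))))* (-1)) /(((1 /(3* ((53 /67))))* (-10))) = 425823571 /148234016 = 2.87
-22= -22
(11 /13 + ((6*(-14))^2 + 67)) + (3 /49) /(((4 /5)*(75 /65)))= 18151729 /2548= 7123.91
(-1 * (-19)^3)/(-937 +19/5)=-34295/4666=-7.35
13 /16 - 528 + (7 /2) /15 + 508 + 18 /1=-229 /240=-0.95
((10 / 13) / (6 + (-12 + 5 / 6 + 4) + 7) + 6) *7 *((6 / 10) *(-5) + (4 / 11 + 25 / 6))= 9393 / 143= 65.69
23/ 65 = 0.35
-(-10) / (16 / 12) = 15 / 2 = 7.50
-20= -20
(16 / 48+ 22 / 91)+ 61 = 16810 / 273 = 61.58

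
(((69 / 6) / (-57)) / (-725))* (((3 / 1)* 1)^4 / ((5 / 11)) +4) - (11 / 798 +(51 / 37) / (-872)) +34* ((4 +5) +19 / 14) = 16434839883197 / 46665843000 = 352.18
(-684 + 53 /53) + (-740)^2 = 546917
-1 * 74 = -74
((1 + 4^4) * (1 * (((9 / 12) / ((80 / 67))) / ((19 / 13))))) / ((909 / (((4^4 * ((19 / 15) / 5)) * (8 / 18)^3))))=57304832 / 82832625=0.69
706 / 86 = 353 / 43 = 8.21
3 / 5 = 0.60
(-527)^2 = 277729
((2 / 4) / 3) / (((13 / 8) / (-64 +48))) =-64 / 39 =-1.64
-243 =-243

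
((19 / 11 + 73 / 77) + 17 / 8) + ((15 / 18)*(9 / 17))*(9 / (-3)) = 36409 / 10472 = 3.48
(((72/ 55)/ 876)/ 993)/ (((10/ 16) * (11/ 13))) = 208/ 73093075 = 0.00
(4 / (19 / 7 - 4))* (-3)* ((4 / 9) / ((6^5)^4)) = 7 / 6169767367606272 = 0.00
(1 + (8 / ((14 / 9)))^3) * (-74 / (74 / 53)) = -2490947 / 343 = -7262.24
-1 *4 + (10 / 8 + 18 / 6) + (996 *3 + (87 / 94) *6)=562835 / 188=2993.80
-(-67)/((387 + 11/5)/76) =12730/973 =13.08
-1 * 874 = -874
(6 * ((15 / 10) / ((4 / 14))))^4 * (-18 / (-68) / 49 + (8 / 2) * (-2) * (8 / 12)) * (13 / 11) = -37097365851 / 5984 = -6199426.11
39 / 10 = 3.90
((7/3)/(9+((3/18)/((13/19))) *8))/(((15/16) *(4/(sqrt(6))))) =52 *sqrt(6)/915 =0.14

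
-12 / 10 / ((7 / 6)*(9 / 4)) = -16 / 35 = -0.46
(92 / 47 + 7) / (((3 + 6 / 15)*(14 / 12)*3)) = 4210 / 5593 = 0.75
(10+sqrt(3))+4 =sqrt(3)+14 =15.73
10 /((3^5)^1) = 10 /243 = 0.04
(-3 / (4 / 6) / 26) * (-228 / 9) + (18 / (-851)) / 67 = 3249735 / 741221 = 4.38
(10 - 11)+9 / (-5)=-14 / 5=-2.80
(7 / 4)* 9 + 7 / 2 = 77 / 4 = 19.25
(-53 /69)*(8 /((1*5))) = -424 /345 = -1.23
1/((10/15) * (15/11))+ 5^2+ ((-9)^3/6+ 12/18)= -1421/15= -94.73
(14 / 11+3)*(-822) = -38634 / 11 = -3512.18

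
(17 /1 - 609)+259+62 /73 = -24247 /73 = -332.15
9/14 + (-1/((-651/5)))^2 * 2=544987/847602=0.64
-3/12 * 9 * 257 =-2313/4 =-578.25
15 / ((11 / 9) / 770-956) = -9450 / 602279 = -0.02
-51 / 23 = -2.22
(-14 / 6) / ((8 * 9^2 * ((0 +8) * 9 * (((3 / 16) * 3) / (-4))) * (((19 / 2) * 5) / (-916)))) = -12824 / 1869885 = -0.01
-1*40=-40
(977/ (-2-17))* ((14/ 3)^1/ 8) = -6839/ 228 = -30.00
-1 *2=-2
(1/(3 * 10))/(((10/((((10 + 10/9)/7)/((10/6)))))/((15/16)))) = 0.00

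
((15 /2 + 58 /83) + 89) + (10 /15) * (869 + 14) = 341561 /498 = 685.87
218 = 218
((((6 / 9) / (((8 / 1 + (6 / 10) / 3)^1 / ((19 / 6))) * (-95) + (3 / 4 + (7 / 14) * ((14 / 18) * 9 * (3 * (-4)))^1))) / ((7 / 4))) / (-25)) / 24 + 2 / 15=241294 / 1809675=0.13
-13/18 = -0.72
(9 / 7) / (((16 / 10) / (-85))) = -68.30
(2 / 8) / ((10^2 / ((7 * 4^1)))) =7 / 100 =0.07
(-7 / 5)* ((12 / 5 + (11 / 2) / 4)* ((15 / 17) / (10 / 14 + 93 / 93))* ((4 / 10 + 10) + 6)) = -303359 / 6800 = -44.61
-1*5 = -5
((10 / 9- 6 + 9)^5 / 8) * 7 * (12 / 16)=485407699 / 629856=770.66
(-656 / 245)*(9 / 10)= -2952 / 1225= -2.41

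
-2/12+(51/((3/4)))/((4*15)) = 29/30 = 0.97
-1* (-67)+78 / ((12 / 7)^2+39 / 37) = 208809 / 2413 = 86.54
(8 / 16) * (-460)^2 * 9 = 952200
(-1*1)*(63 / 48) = -21 / 16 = -1.31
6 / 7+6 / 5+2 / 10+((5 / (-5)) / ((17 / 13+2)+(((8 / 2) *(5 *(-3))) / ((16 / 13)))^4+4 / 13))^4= 9861781916399547977962773230512673734579839 / 4369143887012457964920215986299678399462035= 2.26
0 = 0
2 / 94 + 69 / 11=6.29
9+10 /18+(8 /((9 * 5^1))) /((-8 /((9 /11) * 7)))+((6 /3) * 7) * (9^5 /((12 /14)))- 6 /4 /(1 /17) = 954806419 /990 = 964450.93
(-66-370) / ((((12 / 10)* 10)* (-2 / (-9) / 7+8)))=-2289 / 506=-4.52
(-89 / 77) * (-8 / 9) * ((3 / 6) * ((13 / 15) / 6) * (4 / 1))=9256 / 31185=0.30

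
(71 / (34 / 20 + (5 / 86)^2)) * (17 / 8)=11158715 / 125982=88.57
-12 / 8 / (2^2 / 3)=-9 / 8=-1.12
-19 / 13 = -1.46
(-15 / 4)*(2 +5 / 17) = -585 / 68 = -8.60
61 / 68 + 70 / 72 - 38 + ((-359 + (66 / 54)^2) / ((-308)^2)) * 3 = -786858431 / 21771288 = -36.14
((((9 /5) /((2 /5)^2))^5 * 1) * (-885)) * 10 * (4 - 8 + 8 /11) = 7348832578125 /1408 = 5219341319.69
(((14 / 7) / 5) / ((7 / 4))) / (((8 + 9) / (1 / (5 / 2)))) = 16 / 2975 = 0.01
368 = 368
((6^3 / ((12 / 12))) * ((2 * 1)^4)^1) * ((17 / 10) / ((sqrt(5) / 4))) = 117504 * sqrt(5) / 25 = 10509.88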